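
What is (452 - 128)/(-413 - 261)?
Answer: -162/337 ≈ -0.48071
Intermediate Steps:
(452 - 128)/(-413 - 261) = 324/(-674) = 324*(-1/674) = -162/337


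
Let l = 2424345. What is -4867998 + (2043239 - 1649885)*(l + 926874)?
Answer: 1318210530528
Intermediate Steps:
-4867998 + (2043239 - 1649885)*(l + 926874) = -4867998 + (2043239 - 1649885)*(2424345 + 926874) = -4867998 + 393354*3351219 = -4867998 + 1318215398526 = 1318210530528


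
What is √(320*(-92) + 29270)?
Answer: I*√170 ≈ 13.038*I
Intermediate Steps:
√(320*(-92) + 29270) = √(-29440 + 29270) = √(-170) = I*√170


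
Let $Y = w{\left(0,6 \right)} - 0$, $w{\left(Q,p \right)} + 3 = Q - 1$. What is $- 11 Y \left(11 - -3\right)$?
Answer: $616$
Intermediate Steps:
$w{\left(Q,p \right)} = -4 + Q$ ($w{\left(Q,p \right)} = -3 + \left(Q - 1\right) = -3 + \left(-1 + Q\right) = -4 + Q$)
$Y = -4$ ($Y = \left(-4 + 0\right) - 0 = -4 + 0 = -4$)
$- 11 Y \left(11 - -3\right) = \left(-11\right) \left(-4\right) \left(11 - -3\right) = 44 \left(11 + 3\right) = 44 \cdot 14 = 616$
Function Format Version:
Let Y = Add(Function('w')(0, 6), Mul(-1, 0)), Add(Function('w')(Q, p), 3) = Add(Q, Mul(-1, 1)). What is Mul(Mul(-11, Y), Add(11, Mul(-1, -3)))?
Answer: 616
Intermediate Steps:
Function('w')(Q, p) = Add(-4, Q) (Function('w')(Q, p) = Add(-3, Add(Q, Mul(-1, 1))) = Add(-3, Add(Q, -1)) = Add(-3, Add(-1, Q)) = Add(-4, Q))
Y = -4 (Y = Add(Add(-4, 0), Mul(-1, 0)) = Add(-4, 0) = -4)
Mul(Mul(-11, Y), Add(11, Mul(-1, -3))) = Mul(Mul(-11, -4), Add(11, Mul(-1, -3))) = Mul(44, Add(11, 3)) = Mul(44, 14) = 616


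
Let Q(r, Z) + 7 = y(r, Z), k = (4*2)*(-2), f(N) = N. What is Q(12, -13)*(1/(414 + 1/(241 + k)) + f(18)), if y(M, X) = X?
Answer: -33538860/93151 ≈ -360.05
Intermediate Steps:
k = -16 (k = 8*(-2) = -16)
Q(r, Z) = -7 + Z
Q(12, -13)*(1/(414 + 1/(241 + k)) + f(18)) = (-7 - 13)*(1/(414 + 1/(241 - 16)) + 18) = -20*(1/(414 + 1/225) + 18) = -20*(1/(93151/225) + 18) = -20*(225/93151 + 18) = -20*1676943/93151 = -33538860/93151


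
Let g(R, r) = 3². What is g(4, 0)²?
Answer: 81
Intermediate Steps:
g(R, r) = 9
g(4, 0)² = 9² = 81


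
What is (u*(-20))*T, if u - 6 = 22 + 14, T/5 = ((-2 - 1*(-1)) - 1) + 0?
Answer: 8400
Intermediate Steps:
T = -10 (T = 5*(((-2 - 1*(-1)) - 1) + 0) = 5*(((-2 + 1) - 1) + 0) = 5*((-1 - 1) + 0) = 5*(-2 + 0) = 5*(-2) = -10)
u = 42 (u = 6 + (22 + 14) = 6 + 36 = 42)
(u*(-20))*T = (42*(-20))*(-10) = -840*(-10) = 8400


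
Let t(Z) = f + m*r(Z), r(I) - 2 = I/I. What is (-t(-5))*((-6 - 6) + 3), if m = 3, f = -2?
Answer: 63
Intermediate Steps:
r(I) = 3 (r(I) = 2 + I/I = 2 + 1 = 3)
t(Z) = 7 (t(Z) = -2 + 3*3 = -2 + 9 = 7)
(-t(-5))*((-6 - 6) + 3) = (-1*7)*((-6 - 6) + 3) = -7*(-12 + 3) = -7*(-9) = 63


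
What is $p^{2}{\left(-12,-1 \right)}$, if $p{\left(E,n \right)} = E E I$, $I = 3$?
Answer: $186624$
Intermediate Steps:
$p{\left(E,n \right)} = 3 E^{2}$ ($p{\left(E,n \right)} = E E 3 = E^{2} \cdot 3 = 3 E^{2}$)
$p^{2}{\left(-12,-1 \right)} = \left(3 \left(-12\right)^{2}\right)^{2} = \left(3 \cdot 144\right)^{2} = 432^{2} = 186624$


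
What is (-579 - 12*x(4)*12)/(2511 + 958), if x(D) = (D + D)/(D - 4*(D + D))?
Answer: -3765/24283 ≈ -0.15505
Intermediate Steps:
x(D) = -2/7 (x(D) = (2*D)/(D - 8*D) = (2*D)/((-7*D)) = (2*D)*(-1/(7*D)) = -2/7)
(-579 - 12*x(4)*12)/(2511 + 958) = (-579 - 12*(-2/7)*12)/(2511 + 958) = (-579 + (24/7)*12)/3469 = (-579 + 288/7)*(1/3469) = -3765/7*1/3469 = -3765/24283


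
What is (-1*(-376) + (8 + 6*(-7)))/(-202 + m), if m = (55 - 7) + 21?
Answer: -18/7 ≈ -2.5714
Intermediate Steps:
m = 69 (m = 48 + 21 = 69)
(-1*(-376) + (8 + 6*(-7)))/(-202 + m) = (-1*(-376) + (8 + 6*(-7)))/(-202 + 69) = (376 + (8 - 42))/(-133) = (376 - 34)*(-1/133) = 342*(-1/133) = -18/7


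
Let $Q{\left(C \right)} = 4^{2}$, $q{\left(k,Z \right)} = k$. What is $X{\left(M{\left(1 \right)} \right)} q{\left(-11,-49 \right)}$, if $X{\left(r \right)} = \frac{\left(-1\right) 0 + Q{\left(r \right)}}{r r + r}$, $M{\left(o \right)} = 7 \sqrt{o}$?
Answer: $- \frac{22}{7} \approx -3.1429$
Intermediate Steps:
$Q{\left(C \right)} = 16$
$X{\left(r \right)} = \frac{16}{r + r^{2}}$ ($X{\left(r \right)} = \frac{\left(-1\right) 0 + 16}{r r + r} = \frac{0 + 16}{r^{2} + r} = \frac{16}{r + r^{2}}$)
$X{\left(M{\left(1 \right)} \right)} q{\left(-11,-49 \right)} = \frac{16}{7 \sqrt{1} \left(1 + 7 \sqrt{1}\right)} \left(-11\right) = \frac{16}{7 \cdot 1 \left(1 + 7 \cdot 1\right)} \left(-11\right) = \frac{16}{7 \left(1 + 7\right)} \left(-11\right) = 16 \cdot \frac{1}{7} \cdot \frac{1}{8} \left(-11\right) = \frac{2}{7} \left(-11\right) = - \frac{22}{7}$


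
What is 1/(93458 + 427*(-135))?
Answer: 1/35813 ≈ 2.7923e-5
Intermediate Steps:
1/(93458 + 427*(-135)) = 1/(93458 - 57645) = 1/35813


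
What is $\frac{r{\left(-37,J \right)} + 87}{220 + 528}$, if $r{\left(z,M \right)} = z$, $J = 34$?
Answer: $\frac{25}{374} \approx 0.066845$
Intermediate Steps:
$\frac{r{\left(-37,J \right)} + 87}{220 + 528} = \frac{-37 + 87}{220 + 528} = \frac{50}{748} = 50 \cdot \frac{1}{748} = \frac{25}{374}$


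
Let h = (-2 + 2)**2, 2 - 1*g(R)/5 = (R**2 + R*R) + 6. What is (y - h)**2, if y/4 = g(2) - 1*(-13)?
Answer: 35344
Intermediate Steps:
g(R) = -20 - 10*R**2 (g(R) = 10 - 5*((R**2 + R*R) + 6) = 10 - 5*((R**2 + R**2) + 6) = 10 - 5*(2*R**2 + 6) = 10 - 5*(6 + 2*R**2) = 10 + (-30 - 10*R**2) = -20 - 10*R**2)
y = -188 (y = 4*((-20 - 10*2**2) - 1*(-13)) = 4*((-20 - 10*4) + 13) = 4*((-20 - 40) + 13) = 4*(-60 + 13) = 4*(-47) = -188)
h = 0 (h = 0**2 = 0)
(y - h)**2 = (-188 - 1*0)**2 = (-188 + 0)**2 = (-188)**2 = 35344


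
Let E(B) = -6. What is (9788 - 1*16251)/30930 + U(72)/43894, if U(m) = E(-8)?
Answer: -141936251/678820710 ≈ -0.20909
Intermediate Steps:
U(m) = -6
(9788 - 1*16251)/30930 + U(72)/43894 = (9788 - 1*16251)/30930 - 6/43894 = (9788 - 16251)*(1/30930) - 6*1/43894 = -6463*1/30930 - 3/21947 = -6463/30930 - 3/21947 = -141936251/678820710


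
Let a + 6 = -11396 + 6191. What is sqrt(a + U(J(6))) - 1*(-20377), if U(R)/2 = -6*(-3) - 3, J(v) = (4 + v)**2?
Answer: 20377 + I*sqrt(5181) ≈ 20377.0 + 71.979*I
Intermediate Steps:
U(R) = 30 (U(R) = 2*(-6*(-3) - 3) = 2*(18 - 3) = 2*15 = 30)
a = -5211 (a = -6 + (-11396 + 6191) = -6 - 5205 = -5211)
sqrt(a + U(J(6))) - 1*(-20377) = sqrt(-5211 + 30) - 1*(-20377) = sqrt(-5181) + 20377 = I*sqrt(5181) + 20377 = 20377 + I*sqrt(5181)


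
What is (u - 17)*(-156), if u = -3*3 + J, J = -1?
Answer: 4212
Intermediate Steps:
u = -10 (u = -3*3 - 1 = -9 - 1 = -10)
(u - 17)*(-156) = (-10 - 17)*(-156) = -27*(-156) = 4212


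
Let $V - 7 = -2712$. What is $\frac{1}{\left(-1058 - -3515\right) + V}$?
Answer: $- \frac{1}{248} \approx -0.0040323$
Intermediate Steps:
$V = -2705$ ($V = 7 - 2712 = -2705$)
$\frac{1}{\left(-1058 - -3515\right) + V} = \frac{1}{\left(-1058 - -3515\right) - 2705} = \frac{1}{\left(-1058 + 3515\right) - 2705} = \frac{1}{2457 - 2705} = \frac{1}{-248} = - \frac{1}{248}$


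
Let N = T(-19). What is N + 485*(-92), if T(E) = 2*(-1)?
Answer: -44622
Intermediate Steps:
T(E) = -2
N = -2
N + 485*(-92) = -2 + 485*(-92) = -2 - 44620 = -44622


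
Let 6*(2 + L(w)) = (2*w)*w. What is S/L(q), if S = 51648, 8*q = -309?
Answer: 3305472/31699 ≈ 104.28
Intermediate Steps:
q = -309/8 (q = (⅛)*(-309) = -309/8 ≈ -38.625)
L(w) = -2 + w²/3 (L(w) = -2 + ((2*w)*w)/6 = -2 + (2*w²)/6 = -2 + w²/3)
S/L(q) = 51648/(-2 + (-309/8)²/3) = 51648/(-2 + (⅓)*(95481/64)) = 51648/(-2 + 31827/64) = 51648/(31699/64) = 51648*(64/31699) = 3305472/31699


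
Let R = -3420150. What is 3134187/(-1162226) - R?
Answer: 3974984119713/1162226 ≈ 3.4201e+6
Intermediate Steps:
3134187/(-1162226) - R = 3134187/(-1162226) - 1*(-3420150) = 3134187*(-1/1162226) + 3420150 = -3134187/1162226 + 3420150 = 3974984119713/1162226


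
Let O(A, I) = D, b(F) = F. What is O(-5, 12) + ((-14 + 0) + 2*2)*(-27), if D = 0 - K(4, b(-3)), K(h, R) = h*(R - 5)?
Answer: 302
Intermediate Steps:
K(h, R) = h*(-5 + R)
D = 32 (D = 0 - 4*(-5 - 3) = 0 - 4*(-8) = 0 - 1*(-32) = 0 + 32 = 32)
O(A, I) = 32
O(-5, 12) + ((-14 + 0) + 2*2)*(-27) = 32 + ((-14 + 0) + 2*2)*(-27) = 32 + (-14 + 4)*(-27) = 32 - 10*(-27) = 32 + 270 = 302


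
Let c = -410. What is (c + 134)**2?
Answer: 76176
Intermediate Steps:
(c + 134)**2 = (-410 + 134)**2 = (-276)**2 = 76176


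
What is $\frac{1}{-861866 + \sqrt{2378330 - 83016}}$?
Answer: $- \frac{430933}{371405353321} - \frac{\sqrt{2295314}}{742810706642} \approx -1.1623 \cdot 10^{-6}$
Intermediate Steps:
$\frac{1}{-861866 + \sqrt{2378330 - 83016}} = \frac{1}{-861866 + \sqrt{2295314}}$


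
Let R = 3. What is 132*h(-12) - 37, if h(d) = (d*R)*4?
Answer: -19045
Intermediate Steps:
h(d) = 12*d (h(d) = (d*3)*4 = (3*d)*4 = 12*d)
132*h(-12) - 37 = 132*(12*(-12)) - 37 = 132*(-144) - 37 = -19008 - 37 = -19045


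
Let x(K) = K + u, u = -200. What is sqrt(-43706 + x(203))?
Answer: I*sqrt(43703) ≈ 209.05*I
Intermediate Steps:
x(K) = -200 + K (x(K) = K - 200 = -200 + K)
sqrt(-43706 + x(203)) = sqrt(-43706 + (-200 + 203)) = sqrt(-43706 + 3) = sqrt(-43703) = I*sqrt(43703)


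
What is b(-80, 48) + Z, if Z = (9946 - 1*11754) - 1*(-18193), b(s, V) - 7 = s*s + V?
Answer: 22840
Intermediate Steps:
b(s, V) = 7 + V + s² (b(s, V) = 7 + (s*s + V) = 7 + (s² + V) = 7 + (V + s²) = 7 + V + s²)
Z = 16385 (Z = (9946 - 11754) + 18193 = -1808 + 18193 = 16385)
b(-80, 48) + Z = (7 + 48 + (-80)²) + 16385 = (7 + 48 + 6400) + 16385 = 6455 + 16385 = 22840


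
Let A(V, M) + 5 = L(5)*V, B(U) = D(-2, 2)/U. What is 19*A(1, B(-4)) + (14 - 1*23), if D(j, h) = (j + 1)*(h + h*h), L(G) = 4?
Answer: -28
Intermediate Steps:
D(j, h) = (1 + j)*(h + h²)
B(U) = -6/U (B(U) = (2*(1 + 2 - 2 + 2*(-2)))/U = (2*(1 + 2 - 2 - 4))/U = (2*(-3))/U = -6/U)
A(V, M) = -5 + 4*V
19*A(1, B(-4)) + (14 - 1*23) = 19*(-5 + 4*1) + (14 - 1*23) = 19*(-5 + 4) + (14 - 23) = 19*(-1) - 9 = -19 - 9 = -28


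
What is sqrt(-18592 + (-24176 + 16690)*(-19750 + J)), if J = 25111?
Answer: I*sqrt(40151038) ≈ 6336.5*I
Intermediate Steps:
sqrt(-18592 + (-24176 + 16690)*(-19750 + J)) = sqrt(-18592 + (-24176 + 16690)*(-19750 + 25111)) = sqrt(-18592 - 7486*5361) = sqrt(-18592 - 40132446) = sqrt(-40151038) = I*sqrt(40151038)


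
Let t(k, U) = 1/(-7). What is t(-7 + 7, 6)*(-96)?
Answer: 96/7 ≈ 13.714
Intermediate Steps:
t(k, U) = -1/7
t(-7 + 7, 6)*(-96) = -1/7*(-96) = 96/7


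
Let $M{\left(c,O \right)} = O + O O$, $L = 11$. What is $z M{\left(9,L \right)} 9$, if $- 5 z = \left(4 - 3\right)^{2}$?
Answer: $- \frac{1188}{5} \approx -237.6$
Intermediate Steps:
$z = - \frac{1}{5}$ ($z = - \frac{\left(4 - 3\right)^{2}}{5} = - \frac{1^{2}}{5} = \left(- \frac{1}{5}\right) 1 = - \frac{1}{5} \approx -0.2$)
$M{\left(c,O \right)} = O + O^{2}$
$z M{\left(9,L \right)} 9 = - \frac{11 \left(1 + 11\right)}{5} \cdot 9 = - \frac{11 \cdot 12}{5} \cdot 9 = \left(- \frac{1}{5}\right) 132 \cdot 9 = \left(- \frac{132}{5}\right) 9 = - \frac{1188}{5}$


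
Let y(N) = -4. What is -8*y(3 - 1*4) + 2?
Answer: 34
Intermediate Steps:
-8*y(3 - 1*4) + 2 = -8*(-4) + 2 = 32 + 2 = 34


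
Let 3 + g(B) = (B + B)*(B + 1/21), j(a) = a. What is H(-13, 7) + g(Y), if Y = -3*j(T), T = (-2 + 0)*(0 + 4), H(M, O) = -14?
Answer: 7961/7 ≈ 1137.3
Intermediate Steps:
T = -8 (T = -2*4 = -8)
Y = 24 (Y = -3*(-8) = 24)
g(B) = -3 + 2*B*(1/21 + B) (g(B) = -3 + (B + B)*(B + 1/21) = -3 + (2*B)*(B + 1/21) = -3 + (2*B)*(1/21 + B) = -3 + 2*B*(1/21 + B))
H(-13, 7) + g(Y) = -14 + (-3 + 2*24² + (2/21)*24) = -14 + (-3 + 2*576 + 16/7) = -14 + (-3 + 1152 + 16/7) = -14 + 8059/7 = 7961/7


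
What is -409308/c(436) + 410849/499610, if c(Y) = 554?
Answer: -102133379767/138391970 ≈ -738.00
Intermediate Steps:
-409308/c(436) + 410849/499610 = -409308/554 + 410849/499610 = -409308*1/554 + 410849*(1/499610) = -204654/277 + 410849/499610 = -102133379767/138391970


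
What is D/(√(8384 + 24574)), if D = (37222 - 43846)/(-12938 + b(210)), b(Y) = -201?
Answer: 1104*√3662/24057509 ≈ 0.0027770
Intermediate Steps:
D = 6624/13139 (D = (37222 - 43846)/(-12938 - 201) = -6624/(-13139) = -6624*(-1/13139) = 6624/13139 ≈ 0.50415)
D/(√(8384 + 24574)) = 6624/(13139*(√(8384 + 24574))) = 6624/(13139*(√32958)) = 6624/(13139*((3*√3662))) = 6624*(√3662/10986)/13139 = 1104*√3662/24057509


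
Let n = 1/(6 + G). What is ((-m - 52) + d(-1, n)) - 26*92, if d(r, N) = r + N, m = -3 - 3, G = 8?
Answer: -34145/14 ≈ -2438.9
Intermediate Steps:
m = -6
n = 1/14 (n = 1/(6 + 8) = 1/14 ≈ 0.071429)
d(r, N) = N + r
((-m - 52) + d(-1, n)) - 26*92 = ((-1*(-6) - 52) + (1/14 - 1)) - 26*92 = ((6 - 52) - 13/14) - 2392 = (-46 - 13/14) - 2392 = -657/14 - 2392 = -34145/14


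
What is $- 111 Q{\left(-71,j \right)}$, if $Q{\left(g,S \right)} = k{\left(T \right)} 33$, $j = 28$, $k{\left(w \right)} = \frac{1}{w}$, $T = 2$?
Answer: $- \frac{3663}{2} \approx -1831.5$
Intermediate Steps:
$Q{\left(g,S \right)} = \frac{33}{2}$ ($Q{\left(g,S \right)} = \frac{1}{2} \cdot 33 = \frac{33}{2}$)
$- 111 Q{\left(-71,j \right)} = \left(-111\right) \frac{33}{2} = - \frac{3663}{2}$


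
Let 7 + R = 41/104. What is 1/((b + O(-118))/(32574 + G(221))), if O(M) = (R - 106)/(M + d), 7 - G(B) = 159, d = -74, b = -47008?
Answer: -15055872/21828931 ≈ -0.68972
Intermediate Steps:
G(B) = -152 (G(B) = 7 - 1*159 = 7 - 159 = -152)
R = -687/104 (R = -7 + 41/104 = -687/104 ≈ -6.6058)
O(M) = -11711/(104*(-74 + M)) (O(M) = (-687/104 - 106)/(M - 74) = -11711/(104*(-74 + M)))
1/((b + O(-118))/(32574 + G(221))) = 1/((-47008 - 11711/(-7696 + 104*(-118)))/(32574 - 152)) = 1/((-47008 - 11711/(-7696 - 12272))/32422) = 1/((-47008 - 11711/(-19968))*(1/32422)) = 1/((-47008 - 11711*(-1/19968))*(1/32422)) = 1/((-47008 + 11711/19968)*(1/32422)) = 1/(-938644033/19968*1/32422) = 1/(-21828931/15055872) = -15055872/21828931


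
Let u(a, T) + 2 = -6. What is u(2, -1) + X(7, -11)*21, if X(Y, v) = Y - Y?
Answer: -8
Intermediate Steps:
X(Y, v) = 0
u(a, T) = -8 (u(a, T) = -2 - 6 = -8)
u(2, -1) + X(7, -11)*21 = -8 + 0*21 = -8 + 0 = -8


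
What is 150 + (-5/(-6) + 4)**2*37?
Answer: 36517/36 ≈ 1014.4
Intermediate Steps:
150 + (-5/(-6) + 4)**2*37 = 150 + (-5*(-1/6) + 4)**2*37 = 150 + (5/6 + 4)**2*37 = 150 + (29/6)**2*37 = 150 + (841/36)*37 = 150 + 31117/36 = 36517/36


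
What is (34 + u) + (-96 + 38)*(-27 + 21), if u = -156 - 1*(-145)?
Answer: 371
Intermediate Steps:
u = -11 (u = -156 + 145 = -11)
(34 + u) + (-96 + 38)*(-27 + 21) = (34 - 11) + (-96 + 38)*(-27 + 21) = 23 - 58*(-6) = 23 + 348 = 371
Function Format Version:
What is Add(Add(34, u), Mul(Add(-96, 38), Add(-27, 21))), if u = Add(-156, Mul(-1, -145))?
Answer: 371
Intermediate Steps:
u = -11 (u = Add(-156, 145) = -11)
Add(Add(34, u), Mul(Add(-96, 38), Add(-27, 21))) = Add(Add(34, -11), Mul(Add(-96, 38), Add(-27, 21))) = Add(23, Mul(-58, -6)) = Add(23, 348) = 371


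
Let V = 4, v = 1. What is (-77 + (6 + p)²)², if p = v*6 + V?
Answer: 32041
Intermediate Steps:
p = 10 (p = 1*6 + 4 = 6 + 4 = 10)
(-77 + (6 + p)²)² = (-77 + (6 + 10)²)² = (-77 + 16²)² = (-77 + 256)² = 179² = 32041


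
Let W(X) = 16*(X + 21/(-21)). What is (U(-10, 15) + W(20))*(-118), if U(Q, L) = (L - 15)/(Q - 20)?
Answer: -35872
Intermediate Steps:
U(Q, L) = (-15 + L)/(-20 + Q)
W(X) = -16 + 16*X (W(X) = 16*(X + 21*(-1/21)) = 16*(X - 1) = 16*(-1 + X) = -16 + 16*X)
(U(-10, 15) + W(20))*(-118) = ((-15 + 15)/(-20 - 10) + (-16 + 16*20))*(-118) = (0/(-30) + (-16 + 320))*(-118) = (-1/30*0 + 304)*(-118) = (0 + 304)*(-118) = 304*(-118) = -35872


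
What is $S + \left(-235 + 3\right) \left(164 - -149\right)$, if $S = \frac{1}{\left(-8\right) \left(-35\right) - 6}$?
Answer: $- \frac{19896783}{274} \approx -72616.0$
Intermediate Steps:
$S = \frac{1}{274}$ ($S = \frac{1}{280 - 6} = \frac{1}{274} \approx 0.0036496$)
$S + \left(-235 + 3\right) \left(164 - -149\right) = \frac{1}{274} + \left(-235 + 3\right) \left(164 - -149\right) = \frac{1}{274} - 232 \left(164 + 149\right) = \frac{1}{274} - 72616 = - \frac{19896783}{274}$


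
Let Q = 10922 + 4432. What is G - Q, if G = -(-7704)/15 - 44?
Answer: -74422/5 ≈ -14884.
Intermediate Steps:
Q = 15354
G = 2348/5 (G = -(-7704)/15 - 44 = -107*(-24/5) - 44 = 2568/5 - 44 = 2348/5 ≈ 469.60)
G - Q = 2348/5 - 1*15354 = 2348/5 - 15354 = -74422/5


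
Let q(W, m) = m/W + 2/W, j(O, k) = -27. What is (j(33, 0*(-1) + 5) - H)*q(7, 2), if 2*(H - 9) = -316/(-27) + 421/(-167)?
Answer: -732106/31563 ≈ -23.195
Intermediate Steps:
H = 122567/9018 (H = 9 + (-316/(-27) + 421/(-167))/2 = 9 + (-316*(-1/27) + 421*(-1/167))/2 = 9 + (316/27 - 421/167)/2 = 9 + (½)*(41405/4509) = 9 + 41405/9018 = 122567/9018 ≈ 13.591)
q(W, m) = 2/W + m/W
(j(33, 0*(-1) + 5) - H)*q(7, 2) = (-27 - 1*122567/9018)*((2 + 2)/7) = (-27 - 122567/9018)*((⅐)*4) = -366053/9018*4/7 = -732106/31563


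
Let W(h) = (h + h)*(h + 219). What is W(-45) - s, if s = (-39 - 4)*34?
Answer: -14198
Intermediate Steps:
W(h) = 2*h*(219 + h) (W(h) = (2*h)*(219 + h) = 2*h*(219 + h))
s = -1462 (s = -43*34 = -1462)
W(-45) - s = 2*(-45)*(219 - 45) - 1*(-1462) = 2*(-45)*174 + 1462 = -15660 + 1462 = -14198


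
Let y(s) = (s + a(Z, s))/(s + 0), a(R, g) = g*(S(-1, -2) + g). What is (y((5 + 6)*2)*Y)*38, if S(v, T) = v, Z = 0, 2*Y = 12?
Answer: 5016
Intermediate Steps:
Y = 6 (Y = (½)*12 = 6)
a(R, g) = g*(-1 + g)
y(s) = (s + s*(-1 + s))/s (y(s) = (s + s*(-1 + s))/(s + 0) = (s + s*(-1 + s))/s)
(y((5 + 6)*2)*Y)*38 = (((5 + 6)*2)*6)*38 = ((11*2)*6)*38 = (22*6)*38 = 132*38 = 5016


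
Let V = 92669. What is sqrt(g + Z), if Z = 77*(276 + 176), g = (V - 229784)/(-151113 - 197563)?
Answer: sqrt(1057835618021611)/174338 ≈ 186.56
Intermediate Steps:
g = 137115/348676 (g = (92669 - 229784)/(-151113 - 197563) = -137115/(-348676) = -137115*(-1/348676) = 137115/348676 ≈ 0.39324)
Z = 34804 (Z = 77*452 = 34804)
sqrt(g + Z) = sqrt(137115/348676 + 34804) = sqrt(12135456619/348676) = sqrt(1057835618021611)/174338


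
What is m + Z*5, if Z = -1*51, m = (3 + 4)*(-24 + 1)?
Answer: -416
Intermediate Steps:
m = -161 (m = 7*(-23) = -161)
Z = -51
m + Z*5 = -161 - 51*5 = -161 - 255 = -416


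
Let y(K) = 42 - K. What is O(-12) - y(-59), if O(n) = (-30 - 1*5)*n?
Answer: 319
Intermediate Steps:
O(n) = -35*n (O(n) = (-30 - 5)*n = -35*n)
O(-12) - y(-59) = -35*(-12) - (42 - 1*(-59)) = 420 - (42 + 59) = 420 - 1*101 = 420 - 101 = 319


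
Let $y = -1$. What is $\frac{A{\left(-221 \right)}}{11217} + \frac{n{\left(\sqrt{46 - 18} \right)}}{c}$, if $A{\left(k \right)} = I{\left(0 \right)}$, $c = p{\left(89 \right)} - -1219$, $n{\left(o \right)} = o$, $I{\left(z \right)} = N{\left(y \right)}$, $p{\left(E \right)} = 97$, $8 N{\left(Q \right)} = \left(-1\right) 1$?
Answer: $- \frac{1}{89736} + \frac{\sqrt{7}}{658} \approx 0.0040098$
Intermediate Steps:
$N{\left(Q \right)} = - \frac{1}{8}$ ($N{\left(Q \right)} = \frac{\left(-1\right) 1}{8} = \frac{1}{8} \left(-1\right) = - \frac{1}{8}$)
$I{\left(z \right)} = - \frac{1}{8}$
$c = 1316$ ($c = 97 - -1219 = 97 + 1219 = 1316$)
$A{\left(k \right)} = - \frac{1}{8}$
$\frac{A{\left(-221 \right)}}{11217} + \frac{n{\left(\sqrt{46 - 18} \right)}}{c} = - \frac{1}{8 \cdot 11217} + \frac{\sqrt{46 - 18}}{1316} = \left(- \frac{1}{8}\right) \frac{1}{11217} + \sqrt{28} \cdot \frac{1}{1316} = - \frac{1}{89736} + 2 \sqrt{7} \cdot \frac{1}{1316} = - \frac{1}{89736} + \frac{\sqrt{7}}{658}$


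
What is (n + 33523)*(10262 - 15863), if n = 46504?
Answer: -448231227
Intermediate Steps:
(n + 33523)*(10262 - 15863) = (46504 + 33523)*(10262 - 15863) = 80027*(-5601) = -448231227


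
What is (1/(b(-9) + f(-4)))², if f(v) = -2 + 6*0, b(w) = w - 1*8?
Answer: 1/361 ≈ 0.0027701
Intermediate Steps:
b(w) = -8 + w (b(w) = w - 8 = -8 + w)
f(v) = -2 (f(v) = -2 + 0 = -2)
(1/(b(-9) + f(-4)))² = (1/((-8 - 9) - 2))² = (1/(-17 - 2))² = (1/(-19))² = (-1/19)² = 1/361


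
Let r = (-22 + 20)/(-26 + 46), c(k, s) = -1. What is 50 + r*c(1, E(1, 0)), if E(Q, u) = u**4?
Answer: 501/10 ≈ 50.100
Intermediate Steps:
r = -1/10 (r = -2/20 = -2*1/20 = -1/10 ≈ -0.10000)
50 + r*c(1, E(1, 0)) = 50 - 1/10*(-1) = 50 + 1/10 = 501/10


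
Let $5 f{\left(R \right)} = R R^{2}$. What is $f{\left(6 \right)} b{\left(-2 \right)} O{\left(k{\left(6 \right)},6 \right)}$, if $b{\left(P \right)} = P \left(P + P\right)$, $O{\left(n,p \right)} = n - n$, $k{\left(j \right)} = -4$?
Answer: $0$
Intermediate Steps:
$O{\left(n,p \right)} = 0$
$b{\left(P \right)} = 2 P^{2}$ ($b{\left(P \right)} = P 2 P = 2 P^{2}$)
$f{\left(R \right)} = \frac{R^{3}}{5}$ ($f{\left(R \right)} = \frac{R R^{2}}{5} = \frac{R^{3}}{5}$)
$f{\left(6 \right)} b{\left(-2 \right)} O{\left(k{\left(6 \right)},6 \right)} = \frac{6^{3}}{5} \cdot 2 \left(-2\right)^{2} \cdot 0 = \frac{1}{5} \cdot 216 \cdot 2 \cdot 4 \cdot 0 = \frac{216}{5} \cdot 8 \cdot 0 = \frac{1728}{5} \cdot 0 = 0$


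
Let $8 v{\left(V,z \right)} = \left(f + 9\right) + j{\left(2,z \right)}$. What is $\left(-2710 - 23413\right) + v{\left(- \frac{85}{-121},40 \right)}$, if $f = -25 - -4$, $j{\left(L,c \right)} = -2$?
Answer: $- \frac{104499}{4} \approx -26125.0$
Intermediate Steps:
$f = -21$ ($f = -25 + 4 = -21$)
$v{\left(V,z \right)} = - \frac{7}{4}$ ($v{\left(V,z \right)} = \frac{\left(-21 + 9\right) - 2}{8} = \frac{-12 - 2}{8} = \frac{1}{8} \left(-14\right) = - \frac{7}{4}$)
$\left(-2710 - 23413\right) + v{\left(- \frac{85}{-121},40 \right)} = \left(-2710 - 23413\right) - \frac{7}{4} = -26123 - \frac{7}{4} = - \frac{104499}{4}$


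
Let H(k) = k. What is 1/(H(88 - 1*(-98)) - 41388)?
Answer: -1/41202 ≈ -2.4271e-5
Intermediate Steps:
1/(H(88 - 1*(-98)) - 41388) = 1/((88 - 1*(-98)) - 41388) = 1/((88 + 98) - 41388) = 1/(186 - 41388) = 1/(-41202) = -1/41202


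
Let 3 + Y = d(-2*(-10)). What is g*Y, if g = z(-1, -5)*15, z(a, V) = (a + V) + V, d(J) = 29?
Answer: -4290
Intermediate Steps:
z(a, V) = a + 2*V (z(a, V) = (V + a) + V = a + 2*V)
Y = 26 (Y = -3 + 29 = 26)
g = -165 (g = (-1 + 2*(-5))*15 = (-1 - 10)*15 = -11*15 = -165)
g*Y = -165*26 = -4290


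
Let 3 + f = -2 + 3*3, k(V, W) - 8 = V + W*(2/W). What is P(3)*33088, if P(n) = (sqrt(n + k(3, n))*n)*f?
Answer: 1588224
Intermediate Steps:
k(V, W) = 10 + V (k(V, W) = 8 + (V + W*(2/W)) = 8 + (V + 2) = 8 + (2 + V) = 10 + V)
f = 4 (f = -3 + (-2 + 3*3) = -3 + (-2 + 9) = -3 + 7 = 4)
P(n) = 4*n*sqrt(13 + n) (P(n) = (sqrt(n + (10 + 3))*n)*4 = (sqrt(n + 13)*n)*4 = (sqrt(13 + n)*n)*4 = (n*sqrt(13 + n))*4 = 4*n*sqrt(13 + n))
P(3)*33088 = (4*3*sqrt(13 + 3))*33088 = (4*3*sqrt(16))*33088 = (4*3*4)*33088 = 48*33088 = 1588224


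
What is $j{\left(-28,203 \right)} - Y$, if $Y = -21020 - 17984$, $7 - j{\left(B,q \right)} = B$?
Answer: $39039$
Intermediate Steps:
$j{\left(B,q \right)} = 7 - B$
$Y = -39004$
$j{\left(-28,203 \right)} - Y = \left(7 - -28\right) - -39004 = \left(7 + 28\right) + 39004 = 35 + 39004 = 39039$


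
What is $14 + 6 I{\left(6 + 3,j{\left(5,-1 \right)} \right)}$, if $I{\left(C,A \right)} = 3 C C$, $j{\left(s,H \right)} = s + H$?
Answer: $1472$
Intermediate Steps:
$j{\left(s,H \right)} = H + s$
$I{\left(C,A \right)} = 3 C^{2}$
$14 + 6 I{\left(6 + 3,j{\left(5,-1 \right)} \right)} = 14 + 6 \cdot 3 \left(6 + 3\right)^{2} = 14 + 6 \cdot 3 \cdot 9^{2} = 14 + 6 \cdot 3 \cdot 81 = 14 + 6 \cdot 243 = 14 + 1458 = 1472$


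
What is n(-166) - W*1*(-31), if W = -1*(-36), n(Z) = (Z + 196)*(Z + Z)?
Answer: -8844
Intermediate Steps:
n(Z) = 2*Z*(196 + Z) (n(Z) = (196 + Z)*(2*Z) = 2*Z*(196 + Z))
W = 36
n(-166) - W*1*(-31) = 2*(-166)*(196 - 166) - 36*1*(-31) = 2*(-166)*30 - 36*(-31) = -9960 - 1*(-1116) = -9960 + 1116 = -8844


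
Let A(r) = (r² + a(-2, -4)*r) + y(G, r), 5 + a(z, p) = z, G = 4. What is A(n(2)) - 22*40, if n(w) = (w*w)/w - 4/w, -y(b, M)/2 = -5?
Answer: -870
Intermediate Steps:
a(z, p) = -5 + z
y(b, M) = 10 (y(b, M) = -2*(-5) = 10)
n(w) = w - 4/w (n(w) = w²/w - 4/w = w - 4/w)
A(r) = 10 + r² - 7*r (A(r) = (r² + (-5 - 2)*r) + 10 = (r² - 7*r) + 10 = 10 + r² - 7*r)
A(n(2)) - 22*40 = (10 + (2 - 4/2)² - 7*(2 - 4/2)) - 22*40 = (10 + (2 - 4*½)² - 7*(2 - 4*½)) - 880 = (10 + (2 - 2)² - 7*(2 - 2)) - 880 = (10 + 0² - 7*0) - 880 = (10 + 0 + 0) - 880 = 10 - 880 = -870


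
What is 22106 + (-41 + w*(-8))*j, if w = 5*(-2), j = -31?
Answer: 20897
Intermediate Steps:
w = -10
22106 + (-41 + w*(-8))*j = 22106 + (-41 - 10*(-8))*(-31) = 22106 + (-41 + 80)*(-31) = 22106 + 39*(-31) = 22106 - 1209 = 20897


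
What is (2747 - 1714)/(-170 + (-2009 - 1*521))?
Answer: -1033/2700 ≈ -0.38259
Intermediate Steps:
(2747 - 1714)/(-170 + (-2009 - 1*521)) = 1033/(-170 + (-2009 - 521)) = 1033/(-170 - 2530) = 1033/(-2700) = 1033*(-1/2700) = -1033/2700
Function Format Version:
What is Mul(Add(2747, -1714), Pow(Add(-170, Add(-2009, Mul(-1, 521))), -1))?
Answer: Rational(-1033, 2700) ≈ -0.38259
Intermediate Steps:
Mul(Add(2747, -1714), Pow(Add(-170, Add(-2009, Mul(-1, 521))), -1)) = Mul(1033, Pow(Add(-170, Add(-2009, -521)), -1)) = Mul(1033, Pow(Add(-170, -2530), -1)) = Mul(1033, Pow(-2700, -1)) = Mul(1033, Rational(-1, 2700)) = Rational(-1033, 2700)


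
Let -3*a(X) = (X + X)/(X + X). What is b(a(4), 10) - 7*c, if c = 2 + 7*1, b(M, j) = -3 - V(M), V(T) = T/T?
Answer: -67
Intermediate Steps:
a(X) = -⅓ (a(X) = -(X + X)/(3*(X + X)) = -2*X/(3*(2*X)) = -2*X*1/(2*X)/3 = -⅓*1 = -⅓)
V(T) = 1
b(M, j) = -4 (b(M, j) = -3 - 1*1 = -3 - 1 = -4)
c = 9 (c = 2 + 7 = 9)
b(a(4), 10) - 7*c = -4 - 7*9 = -4 - 63 = -67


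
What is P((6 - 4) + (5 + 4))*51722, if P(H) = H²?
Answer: 6258362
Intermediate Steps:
P((6 - 4) + (5 + 4))*51722 = ((6 - 4) + (5 + 4))²*51722 = (2 + 9)²*51722 = 11²*51722 = 121*51722 = 6258362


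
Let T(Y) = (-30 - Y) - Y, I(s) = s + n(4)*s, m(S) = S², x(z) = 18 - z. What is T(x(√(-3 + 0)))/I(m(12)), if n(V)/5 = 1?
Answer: -11/144 + I*√3/432 ≈ -0.076389 + 0.0040094*I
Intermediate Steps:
n(V) = 5 (n(V) = 5*1 = 5)
I(s) = 6*s (I(s) = s + 5*s = 6*s)
T(Y) = -30 - 2*Y
T(x(√(-3 + 0)))/I(m(12)) = (-30 - 2*(18 - √(-3 + 0)))/((6*12²)) = (-30 - 2*(18 - √(-3)))/((6*144)) = (-30 - 2*(18 - I*√3))/864 = (-30 - 2*(18 - I*√3))*(1/864) = (-30 + (-36 + 2*I*√3))*(1/864) = (-66 + 2*I*√3)*(1/864) = -11/144 + I*√3/432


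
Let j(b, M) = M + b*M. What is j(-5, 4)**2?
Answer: 256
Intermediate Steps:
j(b, M) = M + M*b
j(-5, 4)**2 = (4*(1 - 5))**2 = (4*(-4))**2 = (-16)**2 = 256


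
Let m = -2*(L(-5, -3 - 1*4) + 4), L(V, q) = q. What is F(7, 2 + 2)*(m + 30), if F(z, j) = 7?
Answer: 252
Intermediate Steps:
m = 6 (m = -2*((-3 - 1*4) + 4) = -2*((-3 - 4) + 4) = -2*(-7 + 4) = -2*(-3) = 6)
F(7, 2 + 2)*(m + 30) = 7*(6 + 30) = 7*36 = 252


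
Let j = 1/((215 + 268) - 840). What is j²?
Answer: 1/127449 ≈ 7.8463e-6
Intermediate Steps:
j = -1/357 (j = 1/(483 - 840) = 1/(-357) = -1/357 ≈ -0.0028011)
j² = (-1/357)² = 1/127449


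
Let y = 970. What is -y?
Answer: -970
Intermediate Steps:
-y = -1*970 = -970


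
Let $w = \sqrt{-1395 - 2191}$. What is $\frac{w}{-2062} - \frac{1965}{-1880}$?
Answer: $\frac{393}{376} - \frac{i \sqrt{3586}}{2062} \approx 1.0452 - 0.029041 i$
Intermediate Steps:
$w = i \sqrt{3586}$ ($w = \sqrt{-3586} = i \sqrt{3586} \approx 59.883 i$)
$\frac{w}{-2062} - \frac{1965}{-1880} = \frac{i \sqrt{3586}}{-2062} - \frac{1965}{-1880} = i \sqrt{3586} \left(- \frac{1}{2062}\right) - - \frac{393}{376} = - \frac{i \sqrt{3586}}{2062} + \frac{393}{376} = \frac{393}{376} - \frac{i \sqrt{3586}}{2062}$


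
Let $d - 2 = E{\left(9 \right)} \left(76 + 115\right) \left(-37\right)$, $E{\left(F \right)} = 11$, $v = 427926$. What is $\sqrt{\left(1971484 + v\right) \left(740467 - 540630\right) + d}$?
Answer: $\sqrt{479490818435} \approx 6.9245 \cdot 10^{5}$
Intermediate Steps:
$d = -77735$ ($d = 2 + 11 \left(76 + 115\right) \left(-37\right) = 2 + 11 \cdot 191 \left(-37\right) = 2 + 2101 \left(-37\right) = 2 - 77737 = -77735$)
$\sqrt{\left(1971484 + v\right) \left(740467 - 540630\right) + d} = \sqrt{\left(1971484 + 427926\right) \left(740467 - 540630\right) - 77735} = \sqrt{2399410 \cdot 199837 - 77735} = \sqrt{479490896170 - 77735} = \sqrt{479490818435}$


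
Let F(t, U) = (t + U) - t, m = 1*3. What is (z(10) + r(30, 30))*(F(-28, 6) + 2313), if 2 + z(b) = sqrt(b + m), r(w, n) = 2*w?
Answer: 134502 + 2319*sqrt(13) ≈ 1.4286e+5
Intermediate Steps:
m = 3
F(t, U) = U (F(t, U) = (U + t) - t = U)
z(b) = -2 + sqrt(3 + b) (z(b) = -2 + sqrt(b + 3) = -2 + sqrt(3 + b))
(z(10) + r(30, 30))*(F(-28, 6) + 2313) = ((-2 + sqrt(3 + 10)) + 2*30)*(6 + 2313) = ((-2 + sqrt(13)) + 60)*2319 = (58 + sqrt(13))*2319 = 134502 + 2319*sqrt(13)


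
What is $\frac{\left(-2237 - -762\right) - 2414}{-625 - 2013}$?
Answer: $\frac{3889}{2638} \approx 1.4742$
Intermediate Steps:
$\frac{\left(-2237 - -762\right) - 2414}{-625 - 2013} = \frac{\left(-2237 + 762\right) - 2414}{-2638} = \left(-1475 - 2414\right) \left(- \frac{1}{2638}\right) = \left(-3889\right) \left(- \frac{1}{2638}\right) = \frac{3889}{2638}$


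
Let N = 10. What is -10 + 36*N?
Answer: 350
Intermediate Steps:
-10 + 36*N = -10 + 36*10 = -10 + 360 = 350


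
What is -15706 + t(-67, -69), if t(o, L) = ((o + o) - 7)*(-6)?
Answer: -14860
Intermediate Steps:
t(o, L) = 42 - 12*o (t(o, L) = (2*o - 7)*(-6) = (-7 + 2*o)*(-6) = 42 - 12*o)
-15706 + t(-67, -69) = -15706 + (42 - 12*(-67)) = -15706 + (42 + 804) = -15706 + 846 = -14860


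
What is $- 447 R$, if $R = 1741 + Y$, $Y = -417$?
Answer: $-591828$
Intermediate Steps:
$R = 1324$ ($R = 1741 - 417 = 1324$)
$- 447 R = \left(-447\right) 1324 = -591828$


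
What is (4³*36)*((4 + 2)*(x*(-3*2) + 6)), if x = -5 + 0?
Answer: 497664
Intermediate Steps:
x = -5
(4³*36)*((4 + 2)*(x*(-3*2) + 6)) = (4³*36)*((4 + 2)*(-(-15)*2 + 6)) = (64*36)*(6*(-5*(-6) + 6)) = 2304*(6*(30 + 6)) = 2304*(6*36) = 2304*216 = 497664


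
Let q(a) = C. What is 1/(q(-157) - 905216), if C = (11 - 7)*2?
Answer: -1/905208 ≈ -1.1047e-6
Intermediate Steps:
C = 8 (C = 4*2 = 8)
q(a) = 8
1/(q(-157) - 905216) = 1/(8 - 905216) = 1/(-905208) = -1/905208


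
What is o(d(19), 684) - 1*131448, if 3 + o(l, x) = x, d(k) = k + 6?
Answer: -130767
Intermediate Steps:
d(k) = 6 + k
o(l, x) = -3 + x
o(d(19), 684) - 1*131448 = (-3 + 684) - 1*131448 = 681 - 131448 = -130767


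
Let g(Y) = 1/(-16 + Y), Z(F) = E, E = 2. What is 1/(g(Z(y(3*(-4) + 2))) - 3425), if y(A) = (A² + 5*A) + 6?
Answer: -14/47951 ≈ -0.00029196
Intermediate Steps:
y(A) = 6 + A² + 5*A
Z(F) = 2
1/(g(Z(y(3*(-4) + 2))) - 3425) = 1/(1/(-16 + 2) - 3425) = 1/(1/(-14) - 3425) = 1/(-1/14 - 3425) = 1/(-47951/14) = -14/47951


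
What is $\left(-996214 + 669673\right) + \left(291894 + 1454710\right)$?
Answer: $1420063$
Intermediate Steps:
$\left(-996214 + 669673\right) + \left(291894 + 1454710\right) = -326541 + 1746604 = 1420063$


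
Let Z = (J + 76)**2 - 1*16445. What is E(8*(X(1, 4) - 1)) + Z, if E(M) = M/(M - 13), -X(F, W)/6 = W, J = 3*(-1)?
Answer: -2367508/213 ≈ -11115.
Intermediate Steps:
J = -3
X(F, W) = -6*W
E(M) = M/(-13 + M)
Z = -11116 (Z = (-3 + 76)**2 - 1*16445 = 73**2 - 16445 = 5329 - 16445 = -11116)
E(8*(X(1, 4) - 1)) + Z = (8*(-6*4 - 1))/(-13 + 8*(-6*4 - 1)) - 11116 = (8*(-24 - 1))/(-13 + 8*(-24 - 1)) - 11116 = (8*(-25))/(-13 + 8*(-25)) - 11116 = -200/(-13 - 200) - 11116 = -200/(-213) - 11116 = -200*(-1/213) - 11116 = 200/213 - 11116 = -2367508/213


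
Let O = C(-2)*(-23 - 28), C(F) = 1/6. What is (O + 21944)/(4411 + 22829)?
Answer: 43871/54480 ≈ 0.80527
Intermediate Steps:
C(F) = ⅙
O = -17/2 (O = (-23 - 28)/6 = (⅙)*(-51) = -17/2 ≈ -8.5000)
(O + 21944)/(4411 + 22829) = (-17/2 + 21944)/(4411 + 22829) = (43871/2)/27240 = (43871/2)*(1/27240) = 43871/54480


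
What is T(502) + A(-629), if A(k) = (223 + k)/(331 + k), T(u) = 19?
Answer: 3034/149 ≈ 20.362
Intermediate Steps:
A(k) = (223 + k)/(331 + k)
T(502) + A(-629) = 19 + (223 - 629)/(331 - 629) = 19 - 406/(-298) = 19 - 1/298*(-406) = 19 + 203/149 = 3034/149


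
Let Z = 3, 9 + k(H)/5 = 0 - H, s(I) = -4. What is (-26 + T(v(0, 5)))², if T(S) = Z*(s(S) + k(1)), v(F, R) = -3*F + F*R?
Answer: 35344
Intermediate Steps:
k(H) = -45 - 5*H (k(H) = -45 + 5*(0 - H) = -45 + 5*(-H) = -45 - 5*H)
T(S) = -162 (T(S) = 3*(-4 + (-45 - 5*1)) = 3*(-4 + (-45 - 5)) = 3*(-4 - 50) = 3*(-54) = -162)
(-26 + T(v(0, 5)))² = (-26 - 162)² = (-188)² = 35344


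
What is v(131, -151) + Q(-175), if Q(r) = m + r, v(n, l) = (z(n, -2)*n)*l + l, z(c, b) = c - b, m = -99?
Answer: -2631298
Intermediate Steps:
v(n, l) = l + l*n*(2 + n) (v(n, l) = ((n - 1*(-2))*n)*l + l = ((n + 2)*n)*l + l = ((2 + n)*n)*l + l = (n*(2 + n))*l + l = l*n*(2 + n) + l = l + l*n*(2 + n))
Q(r) = -99 + r
v(131, -151) + Q(-175) = -151*(1 + 131*(2 + 131)) + (-99 - 175) = -151*(1 + 131*133) - 274 = -151*(1 + 17423) - 274 = -151*17424 - 274 = -2631024 - 274 = -2631298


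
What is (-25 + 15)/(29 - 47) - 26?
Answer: -229/9 ≈ -25.444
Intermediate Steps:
(-25 + 15)/(29 - 47) - 26 = -10/(-18) - 26 = -10*(-1/18) - 26 = 5/9 - 26 = -229/9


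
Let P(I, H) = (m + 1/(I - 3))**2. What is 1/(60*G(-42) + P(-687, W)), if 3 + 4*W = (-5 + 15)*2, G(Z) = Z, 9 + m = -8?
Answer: -476100/1062155639 ≈ -0.00044824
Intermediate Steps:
m = -17 (m = -9 - 8 = -17)
W = 17/4 (W = -3/4 + ((-5 + 15)*2)/4 = -3/4 + (10*2)/4 = -3/4 + (1/4)*20 = -3/4 + 5 = 17/4 ≈ 4.2500)
P(I, H) = (-17 + 1/(-3 + I))**2 (P(I, H) = (-17 + 1/(I - 3))**2 = (-17 + 1/(-3 + I))**2)
1/(60*G(-42) + P(-687, W)) = 1/(60*(-42) + (52 - 17*(-687))**2/(-3 - 687)**2) = 1/(-2520 + (52 + 11679)**2/(-690)**2) = 1/(-2520 + (1/476100)*11731**2) = 1/(-2520 + (1/476100)*137616361) = 1/(-2520 + 137616361/476100) = 1/(-1062155639/476100) = -476100/1062155639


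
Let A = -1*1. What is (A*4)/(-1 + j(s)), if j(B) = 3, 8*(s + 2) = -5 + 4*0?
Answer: -2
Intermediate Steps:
s = -21/8 (s = -2 + (-5 + 4*0)/8 = -2 + (-5 + 0)/8 = -2 + (⅛)*(-5) = -2 - 5/8 = -21/8 ≈ -2.6250)
A = -1
(A*4)/(-1 + j(s)) = (-1*4)/(-1 + 3) = -4/2 = -4*½ = -2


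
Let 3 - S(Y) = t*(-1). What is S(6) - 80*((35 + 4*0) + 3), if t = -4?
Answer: -3041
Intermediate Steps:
S(Y) = -1 (S(Y) = 3 - (-4)*(-1) = 3 - 1*4 = 3 - 4 = -1)
S(6) - 80*((35 + 4*0) + 3) = -1 - 80*((35 + 4*0) + 3) = -1 - 80*((35 + 0) + 3) = -1 - 80*(35 + 3) = -1 - 80*38 = -1 - 3040 = -3041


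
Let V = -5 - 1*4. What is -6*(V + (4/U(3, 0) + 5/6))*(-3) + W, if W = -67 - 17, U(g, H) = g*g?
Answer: -223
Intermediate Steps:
V = -9 (V = -5 - 4 = -9)
U(g, H) = g²
W = -84
-6*(V + (4/U(3, 0) + 5/6))*(-3) + W = -6*(-9 + (4/(3²) + 5/6))*(-3) - 84 = -6*(-9 + (4/9 + 5*(⅙)))*(-3) - 84 = -6*(-9 + (4*(⅑) + ⅚))*(-3) - 84 = -6*(-9 + (4/9 + ⅚))*(-3) - 84 = -6*(-9 + 23/18)*(-3) - 84 = -(-139)*(-3)/3 - 84 = -6*139/6 - 84 = -139 - 84 = -223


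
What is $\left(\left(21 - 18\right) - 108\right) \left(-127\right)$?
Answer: $13335$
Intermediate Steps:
$\left(\left(21 - 18\right) - 108\right) \left(-127\right) = \left(3 - 108\right) \left(-127\right) = \left(-105\right) \left(-127\right) = 13335$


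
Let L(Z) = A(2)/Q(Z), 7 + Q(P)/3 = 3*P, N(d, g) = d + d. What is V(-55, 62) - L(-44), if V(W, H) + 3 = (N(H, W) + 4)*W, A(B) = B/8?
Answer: -11747723/1668 ≈ -7043.0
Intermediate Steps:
A(B) = B/8 (A(B) = B*(⅛) = B/8)
N(d, g) = 2*d
Q(P) = -21 + 9*P (Q(P) = -21 + 3*(3*P) = -21 + 9*P)
L(Z) = 1/(4*(-21 + 9*Z)) (L(Z) = ((⅛)*2)/(-21 + 9*Z) = 1/(4*(-21 + 9*Z)))
V(W, H) = -3 + W*(4 + 2*H) (V(W, H) = -3 + (2*H + 4)*W = -3 + (4 + 2*H)*W = -3 + W*(4 + 2*H))
V(-55, 62) - L(-44) = (-3 + 4*(-55) + 2*62*(-55)) - 1/(12*(-7 + 3*(-44))) = (-3 - 220 - 6820) - 1/(12*(-7 - 132)) = -7043 - 1/(12*(-139)) = -7043 - (-1)/(12*139) = -7043 - 1*(-1/1668) = -7043 + 1/1668 = -11747723/1668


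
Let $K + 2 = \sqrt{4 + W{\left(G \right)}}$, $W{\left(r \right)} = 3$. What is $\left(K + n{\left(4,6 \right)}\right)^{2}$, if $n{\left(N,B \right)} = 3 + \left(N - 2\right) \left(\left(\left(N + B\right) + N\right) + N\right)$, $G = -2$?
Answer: $\left(37 + \sqrt{7}\right)^{2} \approx 1571.8$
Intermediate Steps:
$K = -2 + \sqrt{7}$ ($K = -2 + \sqrt{4 + 3} = -2 + \sqrt{7} \approx 0.64575$)
$n{\left(N,B \right)} = 3 + \left(-2 + N\right) \left(B + 3 N\right)$ ($n{\left(N,B \right)} = 3 + \left(-2 + N\right) \left(\left(\left(B + N\right) + N\right) + N\right) = 3 + \left(-2 + N\right) \left(\left(B + 2 N\right) + N\right) = 3 + \left(-2 + N\right) \left(B + 3 N\right)$)
$\left(K + n{\left(4,6 \right)}\right)^{2} = \left(\left(-2 + \sqrt{7}\right) + \left(3 - 24 - 12 + 3 \cdot 4^{2} + 6 \cdot 4\right)\right)^{2} = \left(\left(-2 + \sqrt{7}\right) + \left(3 - 24 - 12 + 3 \cdot 16 + 24\right)\right)^{2} = \left(\left(-2 + \sqrt{7}\right) + \left(3 - 24 - 12 + 48 + 24\right)\right)^{2} = \left(\left(-2 + \sqrt{7}\right) + 39\right)^{2} = \left(37 + \sqrt{7}\right)^{2}$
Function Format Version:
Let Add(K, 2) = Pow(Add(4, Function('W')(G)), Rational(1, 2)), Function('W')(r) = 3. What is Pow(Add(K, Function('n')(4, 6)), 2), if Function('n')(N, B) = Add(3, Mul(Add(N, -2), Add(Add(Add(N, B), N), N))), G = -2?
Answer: Pow(Add(37, Pow(7, Rational(1, 2))), 2) ≈ 1571.8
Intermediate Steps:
K = Add(-2, Pow(7, Rational(1, 2))) (K = Add(-2, Pow(Add(4, 3), Rational(1, 2))) = Add(-2, Pow(7, Rational(1, 2))) ≈ 0.64575)
Function('n')(N, B) = Add(3, Mul(Add(-2, N), Add(B, Mul(3, N)))) (Function('n')(N, B) = Add(3, Mul(Add(-2, N), Add(Add(Add(B, N), N), N))) = Add(3, Mul(Add(-2, N), Add(Add(B, Mul(2, N)), N))) = Add(3, Mul(Add(-2, N), Add(B, Mul(3, N)))))
Pow(Add(K, Function('n')(4, 6)), 2) = Pow(Add(Add(-2, Pow(7, Rational(1, 2))), Add(3, Mul(-6, 4), Mul(-2, 6), Mul(3, Pow(4, 2)), Mul(6, 4))), 2) = Pow(Add(Add(-2, Pow(7, Rational(1, 2))), Add(3, -24, -12, Mul(3, 16), 24)), 2) = Pow(Add(Add(-2, Pow(7, Rational(1, 2))), Add(3, -24, -12, 48, 24)), 2) = Pow(Add(Add(-2, Pow(7, Rational(1, 2))), 39), 2) = Pow(Add(37, Pow(7, Rational(1, 2))), 2)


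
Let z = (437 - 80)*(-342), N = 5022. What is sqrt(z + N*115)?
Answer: 6*sqrt(12651) ≈ 674.86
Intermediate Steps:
z = -122094 (z = 357*(-342) = -122094)
sqrt(z + N*115) = sqrt(-122094 + 5022*115) = sqrt(-122094 + 577530) = sqrt(455436) = 6*sqrt(12651)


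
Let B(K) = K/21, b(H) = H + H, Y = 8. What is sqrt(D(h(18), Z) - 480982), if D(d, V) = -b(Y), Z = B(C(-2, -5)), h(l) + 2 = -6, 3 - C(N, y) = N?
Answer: I*sqrt(480998) ≈ 693.54*I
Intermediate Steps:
C(N, y) = 3 - N
b(H) = 2*H
h(l) = -8 (h(l) = -2 - 6 = -8)
B(K) = K/21 (B(K) = K*(1/21) = K/21)
Z = 5/21 (Z = (3 - 1*(-2))/21 = (3 + 2)/21 = (1/21)*5 = 5/21 ≈ 0.23810)
D(d, V) = -16 (D(d, V) = -2*8 = -1*16 = -16)
sqrt(D(h(18), Z) - 480982) = sqrt(-16 - 480982) = sqrt(-480998) = I*sqrt(480998)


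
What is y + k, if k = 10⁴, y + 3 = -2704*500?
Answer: -1342003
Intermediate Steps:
y = -1352003 (y = -3 - 2704*500 = -3 - 1352000 = -1352003)
k = 10000
y + k = -1352003 + 10000 = -1342003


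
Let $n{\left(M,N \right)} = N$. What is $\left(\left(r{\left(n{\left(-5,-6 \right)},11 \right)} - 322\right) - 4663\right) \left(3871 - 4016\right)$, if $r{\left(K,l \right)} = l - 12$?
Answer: $722970$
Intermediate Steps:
$r{\left(K,l \right)} = -12 + l$
$\left(\left(r{\left(n{\left(-5,-6 \right)},11 \right)} - 322\right) - 4663\right) \left(3871 - 4016\right) = \left(\left(\left(-12 + 11\right) - 322\right) - 4663\right) \left(3871 - 4016\right) = \left(\left(-1 - 322\right) - 4663\right) \left(-145\right) = \left(-323 - 4663\right) \left(-145\right) = \left(-4986\right) \left(-145\right) = 722970$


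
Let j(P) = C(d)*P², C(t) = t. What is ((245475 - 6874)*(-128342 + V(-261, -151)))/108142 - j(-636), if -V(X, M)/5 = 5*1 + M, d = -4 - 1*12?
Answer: 334719876050/54071 ≈ 6.1904e+6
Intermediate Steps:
d = -16 (d = -4 - 12 = -16)
V(X, M) = -25 - 5*M (V(X, M) = -5*(5*1 + M) = -5*(5 + M) = -25 - 5*M)
j(P) = -16*P²
((245475 - 6874)*(-128342 + V(-261, -151)))/108142 - j(-636) = ((245475 - 6874)*(-128342 + (-25 - 5*(-151))))/108142 - (-16)*(-636)² = (238601*(-128342 + (-25 + 755)))*(1/108142) - (-16)*404496 = (238601*(-128342 + 730))*(1/108142) - 1*(-6471936) = (238601*(-127612))*(1/108142) + 6471936 = -30448350812*1/108142 + 6471936 = -15224175406/54071 + 6471936 = 334719876050/54071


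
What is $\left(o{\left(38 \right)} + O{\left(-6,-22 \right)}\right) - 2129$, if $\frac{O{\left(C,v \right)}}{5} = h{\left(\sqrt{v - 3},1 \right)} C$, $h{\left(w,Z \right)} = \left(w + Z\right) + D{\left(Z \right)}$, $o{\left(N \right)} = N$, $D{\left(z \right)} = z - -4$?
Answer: $-2271 - 150 i \approx -2271.0 - 150.0 i$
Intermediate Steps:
$D{\left(z \right)} = 4 + z$ ($D{\left(z \right)} = z + 4 = 4 + z$)
$h{\left(w,Z \right)} = 4 + w + 2 Z$ ($h{\left(w,Z \right)} = \left(w + Z\right) + \left(4 + Z\right) = \left(Z + w\right) + \left(4 + Z\right) = 4 + w + 2 Z$)
$O{\left(C,v \right)} = 5 C \left(6 + \sqrt{-3 + v}\right)$ ($O{\left(C,v \right)} = 5 \left(4 + \sqrt{v - 3} + 2 \cdot 1\right) C = 5 \left(4 + \sqrt{-3 + v} + 2\right) C = 5 \left(6 + \sqrt{-3 + v}\right) C = 5 C \left(6 + \sqrt{-3 + v}\right)$)
$\left(o{\left(38 \right)} + O{\left(-6,-22 \right)}\right) - 2129 = \left(38 + 5 \left(-6\right) \left(6 + \sqrt{-3 - 22}\right)\right) - 2129 = \left(38 + 5 \left(-6\right) \left(6 + \sqrt{-25}\right)\right) - 2129 = \left(38 + 5 \left(-6\right) \left(6 + 5 i\right)\right) - 2129 = \left(38 - \left(180 + 150 i\right)\right) - 2129 = \left(-142 - 150 i\right) - 2129 = -2271 - 150 i$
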